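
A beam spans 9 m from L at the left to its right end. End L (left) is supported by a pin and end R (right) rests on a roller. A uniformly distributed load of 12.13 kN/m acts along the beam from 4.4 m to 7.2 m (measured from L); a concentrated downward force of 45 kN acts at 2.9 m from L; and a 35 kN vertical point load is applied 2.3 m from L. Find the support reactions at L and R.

L_x = 0, L_y = 68.63 kN, R_y = 45.33 kN

Resultant of the distributed load: 12.13 × 2.8 = 33.964 kN at 5.8 m from L.
Moments about L: R_y·9 − (12.13·2.8)·5.8 − 45·2.9 − 35·2.3 = 0 → R_y = 407.9912/9 = 45.3324 ≈ 45.33 kN.
ΣF_y = 0: L_y + 45.3324 − 12.13·2.8 − 45 − 35 = 0 → L_y = 68.63 kN.
ΣF_x = 0: no horizontal applied forces, so L_x = 0.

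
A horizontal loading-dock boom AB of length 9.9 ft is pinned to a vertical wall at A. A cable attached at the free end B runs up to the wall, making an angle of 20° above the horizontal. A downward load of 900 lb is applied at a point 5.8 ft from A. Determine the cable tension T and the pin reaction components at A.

T = 1542 lb, A_x = 1449 lb, A_y = 372.7 lb

ΣM about A: T·sin20°·9.9 − 900·5.8 = 0 → T = 5220/(9.9·0.34202) = 1541.64 ≈ 1542 lb.
ΣF_x = 0: A_x − T·cos20° = 0 → A_x = 1541.64 × 0.939693 = 1449 lb.
ΣF_y = 0: A_y + T·sin20° − 900 = 0 → A_y = 900 − 1541.64 × 0.34202 = 372.7 lb.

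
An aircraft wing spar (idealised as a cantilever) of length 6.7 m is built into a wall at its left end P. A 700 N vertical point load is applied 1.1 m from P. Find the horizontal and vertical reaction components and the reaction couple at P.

ΣF_x = 0: P_x = 0.
ΣF_y = 0: P_y − 700 = 0 → P_y = 700.0 N.
ΣM about P: M_P − 700·1.1 = 0 → M_P = 770.0 N·m.

P_x = 0, P_y = 700.0 N, M_P = 770.0 N·m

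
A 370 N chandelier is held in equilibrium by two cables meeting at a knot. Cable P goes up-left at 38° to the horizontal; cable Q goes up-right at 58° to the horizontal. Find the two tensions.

T_P = 197.2 N, T_Q = 293.2 N

ΣF_x = 0: −T_P·cos38° + T_Q·cos58° = 0 → T_Q = 1.48704·T_P.
ΣF_y = 0: T_P·sin38° + T_Q·sin58° = 370.
Substitute: T_P·(0.615661 + 1.48704·0.848048) = 370 → T_P = 197.15 ≈ 197.2 N.
Then T_Q = 1.48704 × 197.15 = 293.2 N.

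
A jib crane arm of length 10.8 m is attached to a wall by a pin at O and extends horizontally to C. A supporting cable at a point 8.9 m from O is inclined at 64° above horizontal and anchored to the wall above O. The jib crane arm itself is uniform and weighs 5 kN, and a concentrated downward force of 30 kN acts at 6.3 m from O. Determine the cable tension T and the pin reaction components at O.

ΣM about O: T·sin64°·8.9 − 5·5.4 − 30·6.3 = 0 → T = 216/(8.9·0.898794) = 27.0025 ≈ 27.00 kN.
ΣF_x = 0: O_x − T·cos64° = 0 → O_x = 27.0025 × 0.438371 = 11.84 kN.
ΣF_y = 0: O_y + T·sin64° − 5 − 30 = 0 → O_y = 35 − 27.0025 × 0.898794 = 10.73 kN.

T = 27.00 kN, O_x = 11.84 kN, O_y = 10.73 kN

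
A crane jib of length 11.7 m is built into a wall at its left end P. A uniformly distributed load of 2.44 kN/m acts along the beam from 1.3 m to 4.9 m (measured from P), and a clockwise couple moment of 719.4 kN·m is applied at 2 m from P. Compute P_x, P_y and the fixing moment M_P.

P_x = 0, P_y = 8.784 kN, M_P = 746.6 kN·m

Resultant of the distributed load: 2.44 × 3.6 = 8.784 kN at 3.1 m from P.
ΣF_x = 0: P_x = 0.
ΣF_y = 0: P_y − 2.44·3.6 = 0 → P_y = 8.784 kN.
ΣM about P: M_P − (2.44·3.6)·3.1 − 719.4 = 0 → M_P = 746.6 kN·m.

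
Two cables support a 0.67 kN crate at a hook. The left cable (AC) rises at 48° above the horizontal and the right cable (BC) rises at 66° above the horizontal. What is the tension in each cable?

ΣF_x = 0: −T_AC·cos48° + T_BC·cos66° = 0 → T_BC = 1.64512·T_AC.
ΣF_y = 0: T_AC·sin48° + T_BC·sin66° = 0.67.
Substitute: T_AC·(0.743145 + 1.64512·0.913545) = 0.67 → T_AC = 0.298303 ≈ 0.2983 kN.
Then T_BC = 1.64512 × 0.298303 = 0.4907 kN.

T_AC = 0.2983 kN, T_BC = 0.4907 kN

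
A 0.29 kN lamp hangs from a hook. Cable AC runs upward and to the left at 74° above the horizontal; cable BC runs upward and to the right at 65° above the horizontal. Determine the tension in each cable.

ΣF_x = 0: −T_AC·cos74° + T_BC·cos65° = 0 → T_BC = 0.652214·T_AC.
ΣF_y = 0: T_AC·sin74° + T_BC·sin65° = 0.29.
Substitute: T_AC·(0.961262 + 0.652214·0.906308) = 0.29 → T_AC = 0.186811 ≈ 0.1868 kN.
Then T_BC = 0.652214 × 0.186811 = 0.1218 kN.

T_AC = 0.1868 kN, T_BC = 0.1218 kN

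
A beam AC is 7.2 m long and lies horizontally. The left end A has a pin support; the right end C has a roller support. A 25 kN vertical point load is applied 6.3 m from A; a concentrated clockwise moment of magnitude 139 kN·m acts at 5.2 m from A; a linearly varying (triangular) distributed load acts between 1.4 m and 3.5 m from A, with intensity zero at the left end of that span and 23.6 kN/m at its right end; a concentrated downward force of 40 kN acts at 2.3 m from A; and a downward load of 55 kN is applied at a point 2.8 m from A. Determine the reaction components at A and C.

A_x = 0, A_y = 59.80 kN, C_y = 84.98 kN

Resultant of the triangular load: ½ × 23.6 × 2.1 = 24.78 kN, acting at 2.8 m from A (one-third of the span from the peak).
ΣM about A: C_y·7.2 − 25·6.3 − 139 − (½·23.6·2.1)·2.8 − 40·2.3 − 55·2.8 = 0 → C_y = 611.884/7.2 = 84.9839 ≈ 84.98 kN.
ΣF_y = 0: A_y + 84.9839 − 25 − ½·23.6·2.1 − 40 − 55 = 0 → A_y = 59.80 kN.
ΣF_x = 0: no horizontal applied forces, so A_x = 0.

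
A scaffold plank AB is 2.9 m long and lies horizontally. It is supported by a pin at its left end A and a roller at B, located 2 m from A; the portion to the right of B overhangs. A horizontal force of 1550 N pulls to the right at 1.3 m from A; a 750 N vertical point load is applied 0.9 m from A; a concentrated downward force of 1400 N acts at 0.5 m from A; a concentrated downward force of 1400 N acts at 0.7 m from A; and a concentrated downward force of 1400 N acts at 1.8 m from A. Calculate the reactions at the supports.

A_x = -1550 N, A_y = 2512 N, B_y = 2438 N

Moments about A: B_y·2 − 750·0.9 − 1400·0.5 − 1400·0.7 − 1400·1.8 = 0 → B_y = 4875/2 = 2437.5 ≈ 2438 N.
ΣF_y = 0: A_y + 2437.5 − 750 − 1400 − 1400 − 1400 = 0 → A_y = 2512 N.
ΣF_x = 0: A_x + 1550 = 0 → A_x = -1550 N.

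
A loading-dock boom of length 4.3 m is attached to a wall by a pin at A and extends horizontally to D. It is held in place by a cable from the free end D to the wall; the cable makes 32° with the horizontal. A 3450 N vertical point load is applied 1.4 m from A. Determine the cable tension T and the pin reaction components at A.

ΣM about A: T·sin32°·4.3 − 3450·1.4 = 0 → T = 4830/(4.3·0.529919) = 2119.67 ≈ 2120 N.
ΣF_x = 0: A_x − T·cos32° = 0 → A_x = 2119.67 × 0.848048 = 1798 N.
ΣF_y = 0: A_y + T·sin32° − 3450 = 0 → A_y = 3450 − 2119.67 × 0.529919 = 2327 N.

T = 2120 N, A_x = 1798 N, A_y = 2327 N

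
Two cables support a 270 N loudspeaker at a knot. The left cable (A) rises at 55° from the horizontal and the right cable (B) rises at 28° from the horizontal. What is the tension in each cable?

ΣF_x = 0: −T_A·cos55° + T_B·cos28° = 0 → T_B = 0.649615·T_A.
ΣF_y = 0: T_A·sin55° + T_B·sin28° = 270.
Substitute: T_A·(0.819152 + 0.649615·0.469472) = 270 → T_A = 240.186 ≈ 240.2 N.
Then T_B = 0.649615 × 240.186 = 156.0 N.

T_A = 240.2 N, T_B = 156.0 N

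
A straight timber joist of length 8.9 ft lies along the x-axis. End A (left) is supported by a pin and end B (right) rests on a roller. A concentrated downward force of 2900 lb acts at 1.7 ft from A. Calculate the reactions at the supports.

A_x = 0, A_y = 2346 lb, B_y = 553.9 lb

Moments about A: B_y·8.9 − 2900·1.7 = 0 → B_y = 4930/8.9 = 553.933 ≈ 553.9 lb.
ΣF_y = 0: A_y + 553.933 − 2900 = 0 → A_y = 2346 lb.
ΣF_x = 0: no horizontal applied forces, so A_x = 0.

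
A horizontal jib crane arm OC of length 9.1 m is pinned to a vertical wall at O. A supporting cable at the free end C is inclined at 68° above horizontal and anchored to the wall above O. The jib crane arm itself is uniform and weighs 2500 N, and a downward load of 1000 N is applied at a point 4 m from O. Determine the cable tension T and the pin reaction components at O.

T = 1822 N, O_x = 682.6 N, O_y = 1810 N

ΣM about O: T·sin68°·9.1 − 2500·4.55 − 1000·4 = 0 → T = 15375/(9.1·0.927184) = 1822.25 ≈ 1822 N.
ΣF_x = 0: O_x − T·cos68° = 0 → O_x = 1822.25 × 0.374607 = 682.6 N.
ΣF_y = 0: O_y + T·sin68° − 2500 − 1000 = 0 → O_y = 3500 − 1822.25 × 0.927184 = 1810 N.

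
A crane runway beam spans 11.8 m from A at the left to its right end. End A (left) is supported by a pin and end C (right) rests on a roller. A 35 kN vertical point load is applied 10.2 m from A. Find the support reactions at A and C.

A_x = 0, A_y = 4.746 kN, C_y = 30.25 kN

ΣM about A: C_y·11.8 − 35·10.2 = 0 → C_y = 357/11.8 = 30.2542 ≈ 30.25 kN.
ΣF_y = 0: A_y + 30.2542 − 35 = 0 → A_y = 4.746 kN.
ΣF_x = 0: no horizontal applied forces, so A_x = 0.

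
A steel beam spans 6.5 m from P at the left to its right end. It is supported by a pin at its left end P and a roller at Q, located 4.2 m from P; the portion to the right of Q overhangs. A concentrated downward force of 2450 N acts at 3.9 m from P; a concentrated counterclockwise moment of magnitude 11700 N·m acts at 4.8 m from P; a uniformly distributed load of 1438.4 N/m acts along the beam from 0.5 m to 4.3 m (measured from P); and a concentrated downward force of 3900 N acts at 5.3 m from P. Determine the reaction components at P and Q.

P_x = 0, P_y = 4282 N, Q_y = 7534 N

Resultant of the distributed load: 1438.4 × 3.8 = 5465.92 N at 2.4 m from P.
Moments about P: Q_y·4.2 − 2450·3.9 + 11700 − (1438.4·3.8)·2.4 − 3900·5.3 = 0 → Q_y = 31643.208/4.2 = 7534.1 ≈ 7534 N.
ΣF_y = 0: P_y + 7534.1 − 2450 − 1438.4·3.8 − 3900 = 0 → P_y = 4282 N.
ΣF_x = 0: no horizontal applied forces, so P_x = 0.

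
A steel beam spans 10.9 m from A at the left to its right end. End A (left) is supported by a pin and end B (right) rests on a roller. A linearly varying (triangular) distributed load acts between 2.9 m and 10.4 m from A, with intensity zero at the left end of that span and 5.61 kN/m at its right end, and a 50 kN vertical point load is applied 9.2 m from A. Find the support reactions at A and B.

Resultant of the triangular load: ½ × 5.61 × 7.5 = 21.0375 kN, acting at 7.9 m from A (one-third of the span from the peak).
Taking moments about A: B_y·10.9 − (½·5.61·7.5)·7.9 − 50·9.2 = 0 → B_y = 626.19625/10.9 = 57.4492 ≈ 57.45 kN.
ΣF_y = 0: A_y + 57.4492 − ½·5.61·7.5 − 50 = 0 → A_y = 13.59 kN.
ΣF_x = 0: no horizontal applied forces, so A_x = 0.

A_x = 0, A_y = 13.59 kN, B_y = 57.45 kN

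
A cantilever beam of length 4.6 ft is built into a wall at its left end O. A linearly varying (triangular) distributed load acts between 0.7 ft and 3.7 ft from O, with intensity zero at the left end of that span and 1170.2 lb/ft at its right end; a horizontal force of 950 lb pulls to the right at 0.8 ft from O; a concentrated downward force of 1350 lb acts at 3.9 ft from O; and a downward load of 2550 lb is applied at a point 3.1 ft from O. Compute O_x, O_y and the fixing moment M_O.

Resultant of the triangular load: ½ × 1170.2 × 3 = 1755.3 lb, acting at 2.7 ft from O (one-third of the span from the peak).
ΣF_x = 0: O_x + 950 = 0 → O_x = -950.0 lb.
ΣF_y = 0: O_y − ½·1170.2·3 − 1350 − 2550 = 0 → O_y = 5655 lb.
ΣM about O: M_O − (½·1170.2·3)·2.7 − 1350·3.9 − 2550·3.1 = 0 → M_O = 17910 lb·ft.

O_x = -950.0 lb, O_y = 5655 lb, M_O = 17910 lb·ft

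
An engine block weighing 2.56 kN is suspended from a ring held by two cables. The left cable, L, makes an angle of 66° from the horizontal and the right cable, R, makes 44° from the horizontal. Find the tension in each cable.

ΣF_x = 0: −T_L·cos66° + T_R·cos44° = 0 → T_R = 0.56543·T_L.
ΣF_y = 0: T_L·sin66° + T_R·sin44° = 2.56.
Substitute: T_L·(0.913545 + 0.56543·0.694658) = 2.56 → T_L = 1.9597 ≈ 1.960 kN.
Then T_R = 0.56543 × 1.9597 = 1.108 kN.

T_L = 1.960 kN, T_R = 1.108 kN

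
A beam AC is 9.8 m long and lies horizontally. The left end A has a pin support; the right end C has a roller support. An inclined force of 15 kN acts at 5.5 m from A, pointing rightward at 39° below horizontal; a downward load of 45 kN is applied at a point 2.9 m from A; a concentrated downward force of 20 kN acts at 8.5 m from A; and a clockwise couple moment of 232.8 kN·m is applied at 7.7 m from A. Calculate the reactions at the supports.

Taking moments about A: C_y·9.8 − 15·sin39°·5.5 − 45·2.9 − 20·8.5 − 232.8 = 0 → C_y = 585.219/9.8 = 59.7162 ≈ 59.72 kN.
ΣF_y = 0: A_y + 59.7162 − 15·sin39° − 45 − 20 = 0 → A_y = 14.72 kN.
ΣF_x = 0: A_x + 15·cos39° = 0 → A_x = -11.66 kN.

A_x = -11.66 kN, A_y = 14.72 kN, C_y = 59.72 kN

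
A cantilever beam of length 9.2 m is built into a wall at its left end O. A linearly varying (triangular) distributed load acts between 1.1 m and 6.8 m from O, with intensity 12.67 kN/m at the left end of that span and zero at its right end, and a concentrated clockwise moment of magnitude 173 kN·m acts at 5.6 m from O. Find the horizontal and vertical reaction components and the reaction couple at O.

O_x = 0, O_y = 36.11 kN, M_O = 281.3 kN·m

Resultant of the triangular load: ½ × 12.67 × 5.7 = 36.1095 kN, acting at 3 m from O (one-third of the span from the peak).
ΣF_x = 0: O_x = 0.
ΣF_y = 0: O_y − ½·12.67·5.7 = 0 → O_y = 36.11 kN.
ΣM about O: M_O − (½·12.67·5.7)·3 − 173 = 0 → M_O = 281.3 kN·m.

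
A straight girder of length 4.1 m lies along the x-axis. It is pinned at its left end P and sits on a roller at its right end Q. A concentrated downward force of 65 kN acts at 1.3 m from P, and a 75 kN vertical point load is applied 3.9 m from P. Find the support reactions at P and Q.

P_x = 0, P_y = 48.05 kN, Q_y = 91.95 kN

Taking moments about P: Q_y·4.1 − 65·1.3 − 75·3.9 = 0 → Q_y = 377/4.1 = 91.9512 ≈ 91.95 kN.
ΣF_y = 0: P_y + 91.9512 − 65 − 75 = 0 → P_y = 48.05 kN.
ΣF_x = 0: no horizontal applied forces, so P_x = 0.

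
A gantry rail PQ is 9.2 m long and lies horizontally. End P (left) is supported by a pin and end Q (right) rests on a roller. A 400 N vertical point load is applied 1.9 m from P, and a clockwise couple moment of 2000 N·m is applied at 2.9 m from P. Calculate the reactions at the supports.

P_x = 0, P_y = 100.0 N, Q_y = 300.0 N

Moments about P: Q_y·9.2 − 400·1.9 − 2000 = 0 → Q_y = 2760/9.2 = 300.0 N.
ΣF_y = 0: P_y + 300 − 400 = 0 → P_y = 100.0 N.
ΣF_x = 0: no horizontal applied forces, so P_x = 0.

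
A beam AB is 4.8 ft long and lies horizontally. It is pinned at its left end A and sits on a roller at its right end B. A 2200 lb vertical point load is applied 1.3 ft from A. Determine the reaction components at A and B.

ΣM about A: B_y·4.8 − 2200·1.3 = 0 → B_y = 2860/4.8 = 595.833 ≈ 595.8 lb.
ΣF_y = 0: A_y + 595.833 − 2200 = 0 → A_y = 1604 lb.
ΣF_x = 0: no horizontal applied forces, so A_x = 0.

A_x = 0, A_y = 1604 lb, B_y = 595.8 lb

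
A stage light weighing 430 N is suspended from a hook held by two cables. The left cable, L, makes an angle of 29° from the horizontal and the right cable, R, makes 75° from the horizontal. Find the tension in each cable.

T_L = 114.7 N, T_R = 387.6 N

ΣF_x = 0: −T_L·cos29° + T_R·cos75° = 0 → T_R = 3.37927·T_L.
ΣF_y = 0: T_L·sin29° + T_R·sin75° = 430.
Substitute: T_L·(0.48481 + 3.37927·0.965926) = 430 → T_L = 114.699 ≈ 114.7 N.
Then T_R = 3.37927 × 114.699 = 387.6 N.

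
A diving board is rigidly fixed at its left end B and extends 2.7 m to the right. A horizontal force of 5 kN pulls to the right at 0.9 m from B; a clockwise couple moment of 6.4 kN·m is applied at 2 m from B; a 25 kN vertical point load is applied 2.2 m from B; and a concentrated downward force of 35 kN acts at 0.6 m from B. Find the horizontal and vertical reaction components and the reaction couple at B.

B_x = -5.000 kN, B_y = 60.00 kN, M_B = 82.40 kN·m

ΣF_x = 0: B_x + 5 = 0 → B_x = -5.000 kN.
ΣF_y = 0: B_y − 25 − 35 = 0 → B_y = 60.00 kN.
ΣM about B: M_B − 6.4 − 25·2.2 − 35·0.6 = 0 → M_B = 82.40 kN·m.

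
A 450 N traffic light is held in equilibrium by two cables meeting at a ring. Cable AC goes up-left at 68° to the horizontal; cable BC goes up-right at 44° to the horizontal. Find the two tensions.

ΣF_x = 0: −T_AC·cos68° + T_BC·cos44° = 0 → T_BC = 0.520764·T_AC.
ΣF_y = 0: T_AC·sin68° + T_BC·sin44° = 450.
Substitute: T_AC·(0.927184 + 0.520764·0.694658) = 450 → T_AC = 349.125 ≈ 349.1 N.
Then T_BC = 0.520764 × 349.125 = 181.8 N.

T_AC = 349.1 N, T_BC = 181.8 N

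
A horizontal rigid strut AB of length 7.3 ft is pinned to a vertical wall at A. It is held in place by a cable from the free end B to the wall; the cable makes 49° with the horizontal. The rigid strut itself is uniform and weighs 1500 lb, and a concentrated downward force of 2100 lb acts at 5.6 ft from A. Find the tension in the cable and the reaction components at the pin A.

T = 3128 lb, A_x = 2052 lb, A_y = 1239 lb

ΣM about A: T·sin49°·7.3 − 1500·3.65 − 2100·5.6 = 0 → T = 17235/(7.3·0.75471) = 3128.3 ≈ 3128 lb.
ΣF_x = 0: A_x − T·cos49° = 0 → A_x = 3128.3 × 0.656059 = 2052 lb.
ΣF_y = 0: A_y + T·sin49° − 1500 − 2100 = 0 → A_y = 3600 − 3128.3 × 0.75471 = 1239 lb.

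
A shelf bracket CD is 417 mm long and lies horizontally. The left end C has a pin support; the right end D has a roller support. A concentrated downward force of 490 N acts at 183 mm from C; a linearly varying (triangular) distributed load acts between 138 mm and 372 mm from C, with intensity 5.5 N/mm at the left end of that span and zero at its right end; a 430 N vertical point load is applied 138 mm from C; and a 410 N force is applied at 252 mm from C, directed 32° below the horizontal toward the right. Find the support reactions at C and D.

Resultant of the triangular load: ½ × 5.5 × 234 = 643.5 N, acting at 216 mm from C (one-third of the span from the peak).
Taking moments about C: D_y·417 − 490·183 − (½·5.5·234)·216 − 430·138 − 410·sin32°·252 = 0 → D_y = 342757/417 = 821.959 ≈ 822.0 N.
ΣF_y = 0: C_y + 821.959 − 490 − ½·5.5·234 − 430 − 410·sin32° = 0 → C_y = 958.8 N.
ΣF_x = 0: C_x + 410·cos32° = 0 → C_x = -347.7 N.

C_x = -347.7 N, C_y = 958.8 N, D_y = 822.0 N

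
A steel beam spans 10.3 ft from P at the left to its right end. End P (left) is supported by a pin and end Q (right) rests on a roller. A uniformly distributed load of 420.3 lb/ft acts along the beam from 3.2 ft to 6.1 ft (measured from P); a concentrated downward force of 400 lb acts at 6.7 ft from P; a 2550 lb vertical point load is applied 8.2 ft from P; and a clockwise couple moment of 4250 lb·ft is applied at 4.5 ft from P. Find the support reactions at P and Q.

P_x = 0, P_y = 915.7 lb, Q_y = 3253 lb

Resultant of the distributed load: 420.3 × 2.9 = 1218.87 lb at 4.65 ft from P.
Taking moments about P: Q_y·10.3 − (420.3·2.9)·4.65 − 400·6.7 − 2550·8.2 − 4250 = 0 → Q_y = 33507.7455/10.3 = 3253.18 ≈ 3253 lb.
ΣF_y = 0: P_y + 3253.18 − 420.3·2.9 − 400 − 2550 = 0 → P_y = 915.7 lb.
ΣF_x = 0: no horizontal applied forces, so P_x = 0.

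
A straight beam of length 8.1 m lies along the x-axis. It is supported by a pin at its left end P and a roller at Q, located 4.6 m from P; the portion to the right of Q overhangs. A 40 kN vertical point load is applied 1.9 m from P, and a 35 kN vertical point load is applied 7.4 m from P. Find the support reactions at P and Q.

ΣM about P: Q_y·4.6 − 40·1.9 − 35·7.4 = 0 → Q_y = 335/4.6 = 72.8261 ≈ 72.83 kN.
ΣF_y = 0: P_y + 72.8261 − 40 − 35 = 0 → P_y = 2.174 kN.
ΣF_x = 0: no horizontal applied forces, so P_x = 0.

P_x = 0, P_y = 2.174 kN, Q_y = 72.83 kN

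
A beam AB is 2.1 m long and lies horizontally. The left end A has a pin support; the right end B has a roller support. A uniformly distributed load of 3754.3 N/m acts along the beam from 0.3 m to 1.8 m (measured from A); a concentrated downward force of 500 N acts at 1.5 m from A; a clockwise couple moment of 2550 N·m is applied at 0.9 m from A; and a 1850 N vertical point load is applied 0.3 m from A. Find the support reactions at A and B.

Resultant of the distributed load: 3754.3 × 1.5 = 5631.45 N at 1.05 m from A.
Moments about A: B_y·2.1 − (3754.3·1.5)·1.05 − 500·1.5 − 2550 − 1850·0.3 = 0 → B_y = 9768.0225/2.1 = 4651.44 ≈ 4651 N.
ΣF_y = 0: A_y + 4651.44 − 3754.3·1.5 − 500 − 1850 = 0 → A_y = 3330 N.
ΣF_x = 0: no horizontal applied forces, so A_x = 0.

A_x = 0, A_y = 3330 N, B_y = 4651 N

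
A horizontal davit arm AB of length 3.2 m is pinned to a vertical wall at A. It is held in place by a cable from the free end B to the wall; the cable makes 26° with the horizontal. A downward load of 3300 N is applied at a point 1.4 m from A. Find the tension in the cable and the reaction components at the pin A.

ΣM about A: T·sin26°·3.2 − 3300·1.4 = 0 → T = 4620/(3.2·0.438371) = 3293.44 ≈ 3293 N.
ΣF_x = 0: A_x − T·cos26° = 0 → A_x = 3293.44 × 0.898794 = 2960 N.
ΣF_y = 0: A_y + T·sin26° − 3300 = 0 → A_y = 3300 − 3293.44 × 0.438371 = 1856 N.

T = 3293 N, A_x = 2960 N, A_y = 1856 N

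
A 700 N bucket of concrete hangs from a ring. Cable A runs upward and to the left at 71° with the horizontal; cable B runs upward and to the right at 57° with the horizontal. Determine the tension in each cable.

T_A = 483.8 N, T_B = 289.2 N

ΣF_x = 0: −T_A·cos71° + T_B·cos57° = 0 → T_B = 0.597769·T_A.
ΣF_y = 0: T_A·sin71° + T_B·sin57° = 700.
Substitute: T_A·(0.945519 + 0.597769·0.838671) = 700 → T_A = 483.809 ≈ 483.8 N.
Then T_B = 0.597769 × 483.809 = 289.2 N.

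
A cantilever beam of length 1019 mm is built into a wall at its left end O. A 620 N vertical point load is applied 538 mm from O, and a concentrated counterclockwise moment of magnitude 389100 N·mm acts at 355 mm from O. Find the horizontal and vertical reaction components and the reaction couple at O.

O_x = 0, O_y = 620.0 N, M_O = -55540 N·mm

ΣF_x = 0: O_x = 0.
ΣF_y = 0: O_y − 620 = 0 → O_y = 620.0 N.
ΣM about O: M_O − 620·538 + 389100 = 0 → M_O = -55540 N·mm.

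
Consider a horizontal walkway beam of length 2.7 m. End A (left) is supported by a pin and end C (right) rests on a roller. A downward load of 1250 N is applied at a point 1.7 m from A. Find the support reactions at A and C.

ΣM about A: C_y·2.7 − 1250·1.7 = 0 → C_y = 2125/2.7 = 787.037 ≈ 787.0 N.
ΣF_y = 0: A_y + 787.037 − 1250 = 0 → A_y = 463.0 N.
ΣF_x = 0: no horizontal applied forces, so A_x = 0.

A_x = 0, A_y = 463.0 N, C_y = 787.0 N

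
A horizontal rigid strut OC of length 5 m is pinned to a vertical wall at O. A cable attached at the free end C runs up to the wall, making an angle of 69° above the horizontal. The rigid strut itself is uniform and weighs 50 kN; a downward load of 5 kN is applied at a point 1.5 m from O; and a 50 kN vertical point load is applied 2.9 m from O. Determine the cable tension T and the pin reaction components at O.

T = 59.45 kN, O_x = 21.30 kN, O_y = 49.50 kN

ΣM about O: T·sin69°·5 − 50·2.5 − 5·1.5 − 50·2.9 = 0 → T = 277.5/(5·0.93358) = 59.4486 ≈ 59.45 kN.
ΣF_x = 0: O_x − T·cos69° = 0 → O_x = 59.4486 × 0.358368 = 21.30 kN.
ΣF_y = 0: O_y + T·sin69° − 50 − 5 − 50 = 0 → O_y = 105 − 59.4486 × 0.93358 = 49.50 kN.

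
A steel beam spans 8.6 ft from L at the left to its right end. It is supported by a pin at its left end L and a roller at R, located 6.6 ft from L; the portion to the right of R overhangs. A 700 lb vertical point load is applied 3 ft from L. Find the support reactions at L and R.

L_x = 0, L_y = 381.8 lb, R_y = 318.2 lb

ΣM about L: R_y·6.6 − 700·3 = 0 → R_y = 2100/6.6 = 318.182 ≈ 318.2 lb.
ΣF_y = 0: L_y + 318.182 − 700 = 0 → L_y = 381.8 lb.
ΣF_x = 0: no horizontal applied forces, so L_x = 0.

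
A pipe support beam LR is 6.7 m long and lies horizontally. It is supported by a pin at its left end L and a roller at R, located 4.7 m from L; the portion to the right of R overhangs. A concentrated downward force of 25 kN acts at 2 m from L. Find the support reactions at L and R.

ΣM about L: R_y·4.7 − 25·2 = 0 → R_y = 50/4.7 = 10.6383 ≈ 10.64 kN.
ΣF_y = 0: L_y + 10.6383 − 25 = 0 → L_y = 14.36 kN.
ΣF_x = 0: no horizontal applied forces, so L_x = 0.

L_x = 0, L_y = 14.36 kN, R_y = 10.64 kN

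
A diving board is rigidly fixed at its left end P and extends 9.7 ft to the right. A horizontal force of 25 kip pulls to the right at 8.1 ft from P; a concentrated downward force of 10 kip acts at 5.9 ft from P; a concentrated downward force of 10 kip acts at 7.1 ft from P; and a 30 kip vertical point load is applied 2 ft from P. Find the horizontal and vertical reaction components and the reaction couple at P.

P_x = -25.00 kip, P_y = 50.00 kip, M_P = 190.0 kip·ft

ΣF_x = 0: P_x + 25 = 0 → P_x = -25.00 kip.
ΣF_y = 0: P_y − 10 − 10 − 30 = 0 → P_y = 50.00 kip.
ΣM about P: M_P − 10·5.9 − 10·7.1 − 30·2 = 0 → M_P = 190.0 kip·ft.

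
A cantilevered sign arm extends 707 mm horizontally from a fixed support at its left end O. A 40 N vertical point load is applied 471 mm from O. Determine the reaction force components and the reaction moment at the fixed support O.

ΣF_x = 0: O_x = 0.
ΣF_y = 0: O_y − 40 = 0 → O_y = 40.00 N.
ΣM about O: M_O − 40·471 = 0 → M_O = 18840 N·mm.

O_x = 0, O_y = 40.00 N, M_O = 18840 N·mm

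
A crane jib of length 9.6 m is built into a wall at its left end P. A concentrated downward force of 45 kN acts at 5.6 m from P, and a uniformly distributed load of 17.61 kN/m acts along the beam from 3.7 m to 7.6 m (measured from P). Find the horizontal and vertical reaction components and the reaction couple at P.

Resultant of the distributed load: 17.61 × 3.9 = 68.679 kN at 5.65 m from P.
ΣF_x = 0: P_x = 0.
ΣF_y = 0: P_y − 45 − 17.61·3.9 = 0 → P_y = 113.7 kN.
ΣM about P: M_P − 45·5.6 − (17.61·3.9)·5.65 = 0 → M_P = 640.0 kN·m.

P_x = 0, P_y = 113.7 kN, M_P = 640.0 kN·m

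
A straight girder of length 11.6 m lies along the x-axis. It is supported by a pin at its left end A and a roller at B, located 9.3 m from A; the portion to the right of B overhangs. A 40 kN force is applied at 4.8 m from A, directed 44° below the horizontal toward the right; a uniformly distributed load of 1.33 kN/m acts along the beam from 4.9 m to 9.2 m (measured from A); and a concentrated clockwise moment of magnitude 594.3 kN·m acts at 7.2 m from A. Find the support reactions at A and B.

A_x = -28.77 kN, A_y = -49.07 kN, B_y = 82.58 kN

Resultant of the distributed load: 1.33 × 4.3 = 5.719 kN at 7.05 m from A.
Moments about A: B_y·9.3 − 40·sin44°·4.8 − (1.33·4.3)·7.05 − 594.3 = 0 → B_y = 767.993/9.3 = 82.5799 ≈ 82.58 kN.
ΣF_y = 0: A_y + 82.5799 − 40·sin44° − 1.33·4.3 = 0 → A_y = -49.07 kN.
ΣF_x = 0: A_x + 40·cos44° = 0 → A_x = -28.77 kN.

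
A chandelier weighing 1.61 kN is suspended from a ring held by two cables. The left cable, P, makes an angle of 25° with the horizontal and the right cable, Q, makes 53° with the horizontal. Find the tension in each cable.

ΣF_x = 0: −T_P·cos25° + T_Q·cos53° = 0 → T_Q = 1.50596·T_P.
ΣF_y = 0: T_P·sin25° + T_Q·sin53° = 1.61.
Substitute: T_P·(0.422618 + 1.50596·0.798636) = 1.61 → T_P = 0.990567 ≈ 0.9906 kN.
Then T_Q = 1.50596 × 0.990567 = 1.492 kN.

T_P = 0.9906 kN, T_Q = 1.492 kN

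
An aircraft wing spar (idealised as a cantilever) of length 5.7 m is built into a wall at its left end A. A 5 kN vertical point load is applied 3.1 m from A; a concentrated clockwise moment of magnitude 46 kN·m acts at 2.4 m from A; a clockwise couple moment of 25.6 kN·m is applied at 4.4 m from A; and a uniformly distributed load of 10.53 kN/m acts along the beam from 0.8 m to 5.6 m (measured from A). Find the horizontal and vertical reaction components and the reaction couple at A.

A_x = 0, A_y = 55.54 kN, M_A = 248.8 kN·m

Resultant of the distributed load: 10.53 × 4.8 = 50.544 kN at 3.2 m from A.
ΣF_x = 0: A_x = 0.
ΣF_y = 0: A_y − 5 − 10.53·4.8 = 0 → A_y = 55.54 kN.
ΣM about A: M_A − 5·3.1 − 46 − 25.6 − (10.53·4.8)·3.2 = 0 → M_A = 248.8 kN·m.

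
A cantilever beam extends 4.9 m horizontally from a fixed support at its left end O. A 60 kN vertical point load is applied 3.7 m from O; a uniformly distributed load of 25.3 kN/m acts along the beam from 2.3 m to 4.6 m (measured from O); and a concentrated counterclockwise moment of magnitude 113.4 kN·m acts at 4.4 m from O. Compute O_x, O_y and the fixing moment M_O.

Resultant of the distributed load: 25.3 × 2.3 = 58.19 kN at 3.45 m from O.
ΣF_x = 0: O_x = 0.
ΣF_y = 0: O_y − 60 − 25.3·2.3 = 0 → O_y = 118.2 kN.
ΣM about O: M_O − 60·3.7 − (25.3·2.3)·3.45 + 113.4 = 0 → M_O = 309.4 kN·m.

O_x = 0, O_y = 118.2 kN, M_O = 309.4 kN·m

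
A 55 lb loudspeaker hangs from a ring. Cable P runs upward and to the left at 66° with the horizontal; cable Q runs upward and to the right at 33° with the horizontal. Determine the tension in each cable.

ΣF_x = 0: −T_P·cos66° + T_Q·cos33° = 0 → T_Q = 0.484978·T_P.
ΣF_y = 0: T_P·sin66° + T_Q·sin33° = 55.
Substitute: T_P·(0.913545 + 0.484978·0.544639) = 55 → T_P = 46.7019 ≈ 46.70 lb.
Then T_Q = 0.484978 × 46.7019 = 22.65 lb.

T_P = 46.70 lb, T_Q = 22.65 lb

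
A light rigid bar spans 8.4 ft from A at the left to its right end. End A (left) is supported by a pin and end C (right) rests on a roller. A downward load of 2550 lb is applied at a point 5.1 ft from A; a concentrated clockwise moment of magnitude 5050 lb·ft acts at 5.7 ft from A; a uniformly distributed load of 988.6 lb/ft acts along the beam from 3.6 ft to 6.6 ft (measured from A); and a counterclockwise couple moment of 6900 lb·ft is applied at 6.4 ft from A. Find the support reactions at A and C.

Resultant of the distributed load: 988.6 × 3 = 2965.8 lb at 5.1 ft from A.
Moments about A: C_y·8.4 − 2550·5.1 − 5050 − (988.6·3)·5.1 + 6900 = 0 → C_y = 26280.58/8.4 = 3128.64 ≈ 3129 lb.
ΣF_y = 0: A_y + 3128.64 − 2550 − 988.6·3 = 0 → A_y = 2387 lb.
ΣF_x = 0: no horizontal applied forces, so A_x = 0.

A_x = 0, A_y = 2387 lb, C_y = 3129 lb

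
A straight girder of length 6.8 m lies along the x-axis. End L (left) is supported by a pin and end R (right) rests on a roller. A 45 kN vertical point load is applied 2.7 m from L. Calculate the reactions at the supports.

L_x = 0, L_y = 27.13 kN, R_y = 17.87 kN

Moments about L: R_y·6.8 − 45·2.7 = 0 → R_y = 121.5/6.8 = 17.8676 ≈ 17.87 kN.
ΣF_y = 0: L_y + 17.8676 − 45 = 0 → L_y = 27.13 kN.
ΣF_x = 0: no horizontal applied forces, so L_x = 0.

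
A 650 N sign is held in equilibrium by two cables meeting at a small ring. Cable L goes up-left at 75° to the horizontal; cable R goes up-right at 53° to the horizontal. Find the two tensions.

T_L = 496.4 N, T_R = 213.5 N

ΣF_x = 0: −T_L·cos75° + T_R·cos53° = 0 → T_R = 0.430064·T_L.
ΣF_y = 0: T_L·sin75° + T_R·sin53° = 650.
Substitute: T_L·(0.965926 + 0.430064·0.798636) = 650 → T_L = 496.414 ≈ 496.4 N.
Then T_R = 0.430064 × 496.414 = 213.5 N.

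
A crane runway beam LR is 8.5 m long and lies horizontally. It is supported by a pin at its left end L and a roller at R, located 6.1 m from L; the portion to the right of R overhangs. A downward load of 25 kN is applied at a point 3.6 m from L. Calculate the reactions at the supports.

L_x = 0, L_y = 10.25 kN, R_y = 14.75 kN

Moments about L: R_y·6.1 − 25·3.6 = 0 → R_y = 90/6.1 = 14.7541 ≈ 14.75 kN.
ΣF_y = 0: L_y + 14.7541 − 25 = 0 → L_y = 10.25 kN.
ΣF_x = 0: no horizontal applied forces, so L_x = 0.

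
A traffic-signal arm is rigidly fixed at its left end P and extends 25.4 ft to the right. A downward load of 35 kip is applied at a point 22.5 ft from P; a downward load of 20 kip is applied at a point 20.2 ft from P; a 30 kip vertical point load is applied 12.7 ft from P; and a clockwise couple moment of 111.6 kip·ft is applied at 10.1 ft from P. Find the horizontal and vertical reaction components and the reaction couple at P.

ΣF_x = 0: P_x = 0.
ΣF_y = 0: P_y − 35 − 20 − 30 = 0 → P_y = 85.00 kip.
ΣM about P: M_P − 35·22.5 − 20·20.2 − 30·12.7 − 111.6 = 0 → M_P = 1684 kip·ft.

P_x = 0, P_y = 85.00 kip, M_P = 1684 kip·ft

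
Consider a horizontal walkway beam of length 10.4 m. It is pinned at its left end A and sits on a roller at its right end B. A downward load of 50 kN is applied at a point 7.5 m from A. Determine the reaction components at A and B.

Moments about A: B_y·10.4 − 50·7.5 = 0 → B_y = 375/10.4 = 36.0577 ≈ 36.06 kN.
ΣF_y = 0: A_y + 36.0577 − 50 = 0 → A_y = 13.94 kN.
ΣF_x = 0: no horizontal applied forces, so A_x = 0.

A_x = 0, A_y = 13.94 kN, B_y = 36.06 kN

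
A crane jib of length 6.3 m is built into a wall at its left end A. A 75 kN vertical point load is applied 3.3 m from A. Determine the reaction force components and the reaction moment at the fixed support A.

A_x = 0, A_y = 75.00 kN, M_A = 247.5 kN·m

ΣF_x = 0: A_x = 0.
ΣF_y = 0: A_y − 75 = 0 → A_y = 75.00 kN.
ΣM about A: M_A − 75·3.3 = 0 → M_A = 247.5 kN·m.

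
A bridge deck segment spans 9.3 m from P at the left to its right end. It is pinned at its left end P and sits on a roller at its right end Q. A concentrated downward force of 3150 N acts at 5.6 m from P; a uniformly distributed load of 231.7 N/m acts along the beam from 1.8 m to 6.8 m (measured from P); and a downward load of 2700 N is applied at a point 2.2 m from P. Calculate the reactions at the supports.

P_x = 0, P_y = 3937 N, Q_y = 3071 N

Resultant of the distributed load: 231.7 × 5 = 1158.5 N at 4.3 m from P.
Taking moments about P: Q_y·9.3 − 3150·5.6 − (231.7·5)·4.3 − 2700·2.2 = 0 → Q_y = 28561.55/9.3 = 3071.13 ≈ 3071 N.
ΣF_y = 0: P_y + 3071.13 − 3150 − 231.7·5 − 2700 = 0 → P_y = 3937 N.
ΣF_x = 0: no horizontal applied forces, so P_x = 0.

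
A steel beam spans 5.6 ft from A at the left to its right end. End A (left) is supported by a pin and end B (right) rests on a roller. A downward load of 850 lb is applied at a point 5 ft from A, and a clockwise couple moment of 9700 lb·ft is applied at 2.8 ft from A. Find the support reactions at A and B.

Moments about A: B_y·5.6 − 850·5 − 9700 = 0 → B_y = 13950/5.6 = 2491.07 ≈ 2491 lb.
ΣF_y = 0: A_y + 2491.07 − 850 = 0 → A_y = -1641 lb.
ΣF_x = 0: no horizontal applied forces, so A_x = 0.

A_x = 0, A_y = -1641 lb, B_y = 2491 lb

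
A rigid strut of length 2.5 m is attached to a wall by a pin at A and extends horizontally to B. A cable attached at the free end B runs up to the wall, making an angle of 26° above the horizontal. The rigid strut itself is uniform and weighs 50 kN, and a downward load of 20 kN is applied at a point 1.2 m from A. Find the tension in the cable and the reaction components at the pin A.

ΣM about A: T·sin26°·2.5 − 50·1.25 − 20·1.2 = 0 → T = 86.5/(2.5·0.438371) = 78.9286 ≈ 78.93 kN.
ΣF_x = 0: A_x − T·cos26° = 0 → A_x = 78.9286 × 0.898794 = 70.94 kN.
ΣF_y = 0: A_y + T·sin26° − 50 − 20 = 0 → A_y = 70 − 78.9286 × 0.438371 = 35.40 kN.

T = 78.93 kN, A_x = 70.94 kN, A_y = 35.40 kN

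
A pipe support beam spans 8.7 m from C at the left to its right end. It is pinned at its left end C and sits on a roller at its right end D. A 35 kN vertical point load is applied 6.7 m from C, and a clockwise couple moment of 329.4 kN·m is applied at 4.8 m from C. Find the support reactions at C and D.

C_x = 0, C_y = -29.82 kN, D_y = 64.82 kN

Taking moments about C: D_y·8.7 − 35·6.7 − 329.4 = 0 → D_y = 563.9/8.7 = 64.8161 ≈ 64.82 kN.
ΣF_y = 0: C_y + 64.8161 − 35 = 0 → C_y = -29.82 kN.
ΣF_x = 0: no horizontal applied forces, so C_x = 0.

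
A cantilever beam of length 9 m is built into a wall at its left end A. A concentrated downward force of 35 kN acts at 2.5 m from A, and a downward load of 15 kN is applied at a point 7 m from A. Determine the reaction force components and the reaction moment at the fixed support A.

ΣF_x = 0: A_x = 0.
ΣF_y = 0: A_y − 35 − 15 = 0 → A_y = 50.00 kN.
ΣM about A: M_A − 35·2.5 − 15·7 = 0 → M_A = 192.5 kN·m.

A_x = 0, A_y = 50.00 kN, M_A = 192.5 kN·m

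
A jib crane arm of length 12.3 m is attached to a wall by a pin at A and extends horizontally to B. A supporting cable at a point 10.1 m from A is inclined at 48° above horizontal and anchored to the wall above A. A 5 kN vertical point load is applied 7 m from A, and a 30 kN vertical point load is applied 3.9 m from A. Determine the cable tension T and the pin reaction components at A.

T = 20.25 kN, A_x = 13.55 kN, A_y = 19.95 kN

ΣM about A: T·sin48°·10.1 − 5·7 − 30·3.9 = 0 → T = 152/(10.1·0.743145) = 20.2511 ≈ 20.25 kN.
ΣF_x = 0: A_x − T·cos48° = 0 → A_x = 20.2511 × 0.669131 = 13.55 kN.
ΣF_y = 0: A_y + T·sin48° − 5 − 30 = 0 → A_y = 35 − 20.2511 × 0.743145 = 19.95 kN.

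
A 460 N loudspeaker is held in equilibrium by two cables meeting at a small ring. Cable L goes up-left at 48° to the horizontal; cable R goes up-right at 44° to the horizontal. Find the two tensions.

T_L = 331.1 N, T_R = 308.0 N

ΣF_x = 0: −T_L·cos48° + T_R·cos44° = 0 → T_R = 0.930201·T_L.
ΣF_y = 0: T_L·sin48° + T_R·sin44° = 460.
Substitute: T_L·(0.743145 + 0.930201·0.694658) = 460 → T_L = 331.098 ≈ 331.1 N.
Then T_R = 0.930201 × 331.098 = 308.0 N.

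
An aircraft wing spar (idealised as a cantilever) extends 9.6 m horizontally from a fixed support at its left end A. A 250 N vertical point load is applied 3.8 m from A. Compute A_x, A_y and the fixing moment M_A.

ΣF_x = 0: A_x = 0.
ΣF_y = 0: A_y − 250 = 0 → A_y = 250.0 N.
ΣM about A: M_A − 250·3.8 = 0 → M_A = 950.0 N·m.

A_x = 0, A_y = 250.0 N, M_A = 950.0 N·m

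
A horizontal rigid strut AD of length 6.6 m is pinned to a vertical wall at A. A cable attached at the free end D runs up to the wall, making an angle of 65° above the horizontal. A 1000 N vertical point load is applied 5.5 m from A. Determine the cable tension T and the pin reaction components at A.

ΣM about A: T·sin65°·6.6 − 1000·5.5 = 0 → T = 5500/(6.6·0.906308) = 919.481 ≈ 919.5 N.
ΣF_x = 0: A_x − T·cos65° = 0 → A_x = 919.481 × 0.422618 = 388.6 N.
ΣF_y = 0: A_y + T·sin65° − 1000 = 0 → A_y = 1000 − 919.481 × 0.906308 = 166.7 N.

T = 919.5 N, A_x = 388.6 N, A_y = 166.7 N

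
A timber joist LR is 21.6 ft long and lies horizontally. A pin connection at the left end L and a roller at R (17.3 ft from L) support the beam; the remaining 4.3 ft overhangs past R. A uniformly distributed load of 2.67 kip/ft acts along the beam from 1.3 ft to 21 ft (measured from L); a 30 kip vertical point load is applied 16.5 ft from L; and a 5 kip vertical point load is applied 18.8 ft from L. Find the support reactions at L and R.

Resultant of the distributed load: 2.67 × 19.7 = 52.599 kip at 11.15 ft from L.
Taking moments about L: R_y·17.3 − (2.67·19.7)·11.15 − 30·16.5 − 5·18.8 = 0 → R_y = 1175.47885/17.3 = 67.9468 ≈ 67.95 kip.
ΣF_y = 0: L_y + 67.9468 − 2.67·19.7 − 30 − 5 = 0 → L_y = 19.65 kip.
ΣF_x = 0: no horizontal applied forces, so L_x = 0.

L_x = 0, L_y = 19.65 kip, R_y = 67.95 kip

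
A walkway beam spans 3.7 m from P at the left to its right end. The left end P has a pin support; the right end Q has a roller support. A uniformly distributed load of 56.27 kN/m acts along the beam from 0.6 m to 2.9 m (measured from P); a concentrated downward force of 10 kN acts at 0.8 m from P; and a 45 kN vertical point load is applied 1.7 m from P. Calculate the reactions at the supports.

Resultant of the distributed load: 56.27 × 2.3 = 129.421 kN at 1.75 m from P.
ΣM about P: Q_y·3.7 − (56.27·2.3)·1.75 − 10·0.8 − 45·1.7 = 0 → Q_y = 310.98675/3.7 = 84.0505 ≈ 84.05 kN.
ΣF_y = 0: P_y + 84.0505 − 56.27·2.3 − 10 − 45 = 0 → P_y = 100.4 kN.
ΣF_x = 0: no horizontal applied forces, so P_x = 0.

P_x = 0, P_y = 100.4 kN, Q_y = 84.05 kN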